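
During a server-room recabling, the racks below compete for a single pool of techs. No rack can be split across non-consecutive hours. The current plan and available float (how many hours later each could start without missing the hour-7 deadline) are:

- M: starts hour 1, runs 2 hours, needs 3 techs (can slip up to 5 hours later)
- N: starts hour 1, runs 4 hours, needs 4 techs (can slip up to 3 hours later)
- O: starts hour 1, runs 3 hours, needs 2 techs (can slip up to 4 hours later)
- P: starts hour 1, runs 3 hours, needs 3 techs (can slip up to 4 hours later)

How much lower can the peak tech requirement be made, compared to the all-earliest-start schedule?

6

Early-start peak: h1:12  h2:12  h3:9  h4:4  h5:0  h6:0  h7:0 ⇒ 12.
Leveled (M@1, N@4, O@3, P@1): h1:6  h2:6  h3:5  h4:6  h5:6  h6:4  h7:4 ⇒ 6.
Reduction 12 − 6 = 6.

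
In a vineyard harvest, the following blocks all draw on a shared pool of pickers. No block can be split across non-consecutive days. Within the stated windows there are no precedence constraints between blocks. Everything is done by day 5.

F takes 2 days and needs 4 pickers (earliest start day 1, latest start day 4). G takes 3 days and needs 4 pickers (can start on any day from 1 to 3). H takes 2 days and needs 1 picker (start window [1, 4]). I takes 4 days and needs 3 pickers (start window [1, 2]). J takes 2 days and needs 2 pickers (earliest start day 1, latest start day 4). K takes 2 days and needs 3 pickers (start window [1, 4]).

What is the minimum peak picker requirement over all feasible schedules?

10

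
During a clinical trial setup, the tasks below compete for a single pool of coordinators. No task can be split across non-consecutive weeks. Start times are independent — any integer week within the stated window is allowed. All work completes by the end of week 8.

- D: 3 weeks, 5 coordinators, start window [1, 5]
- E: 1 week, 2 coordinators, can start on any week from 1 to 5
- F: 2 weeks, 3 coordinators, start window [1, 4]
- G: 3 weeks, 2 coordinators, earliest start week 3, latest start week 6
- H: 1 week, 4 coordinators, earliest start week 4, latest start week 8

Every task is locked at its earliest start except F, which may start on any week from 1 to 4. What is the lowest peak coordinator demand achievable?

F@1: w1:10  w2:8  w3:7  w4:6  w5:2  w6:0  w7:0  w8:0 → peak 10
F@2: w1:7  w2:8  w3:10  w4:6  w5:2  w6:0  w7:0  w8:0 → peak 10
F@3: w1:7  w2:5  w3:10  w4:9  w5:2  w6:0  w7:0  w8:0 → peak 10
F@4: w1:7  w2:5  w3:7  w4:9  w5:5  w6:0  w7:0  w8:0 → peak 9
Best is F@4, peak 9.

9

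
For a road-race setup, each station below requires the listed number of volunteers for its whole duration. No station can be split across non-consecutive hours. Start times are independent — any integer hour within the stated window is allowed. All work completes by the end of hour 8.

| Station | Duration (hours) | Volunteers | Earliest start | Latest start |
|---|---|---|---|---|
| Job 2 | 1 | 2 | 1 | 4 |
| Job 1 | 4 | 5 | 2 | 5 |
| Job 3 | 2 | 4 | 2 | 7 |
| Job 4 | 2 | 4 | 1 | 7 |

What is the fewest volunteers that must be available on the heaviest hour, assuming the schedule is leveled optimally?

Early-start (Job 2@1, Job 1@2, Job 3@2, Job 4@1) gives peak 13: h1:6  h2:13  h3:9  h4:5  h5:5  h6:0  h7:0  h8:0.
Shift Job 1→3, Job 3→7.
Schedule Job 2@1, Job 1@3, Job 3@7, Job 4@1: h1:6  h2:4  h3:5  h4:5  h5:5  h6:5  h7:4  h8:4 — peak 6.

6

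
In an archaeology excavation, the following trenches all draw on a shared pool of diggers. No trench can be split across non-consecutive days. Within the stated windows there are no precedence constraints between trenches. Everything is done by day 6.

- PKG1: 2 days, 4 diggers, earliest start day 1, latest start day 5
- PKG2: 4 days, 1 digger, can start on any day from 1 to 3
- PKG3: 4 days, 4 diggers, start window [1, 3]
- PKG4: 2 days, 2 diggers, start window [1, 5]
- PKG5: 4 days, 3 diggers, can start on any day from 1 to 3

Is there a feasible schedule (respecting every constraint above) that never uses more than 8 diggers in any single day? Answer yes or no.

yes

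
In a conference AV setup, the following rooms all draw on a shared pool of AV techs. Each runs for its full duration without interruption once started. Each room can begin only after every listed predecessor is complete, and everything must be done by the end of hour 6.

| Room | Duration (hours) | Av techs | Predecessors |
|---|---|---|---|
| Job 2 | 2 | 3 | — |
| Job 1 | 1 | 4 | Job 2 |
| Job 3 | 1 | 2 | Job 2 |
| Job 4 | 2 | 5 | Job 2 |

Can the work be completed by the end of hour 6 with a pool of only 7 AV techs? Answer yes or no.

yes

Schedule Job 2@1, Job 1@3, Job 3@4, Job 4@5: h1:3  h2:3  h3:4  h4:2  h5:5  h6:5 — peak 5 ≤ 7.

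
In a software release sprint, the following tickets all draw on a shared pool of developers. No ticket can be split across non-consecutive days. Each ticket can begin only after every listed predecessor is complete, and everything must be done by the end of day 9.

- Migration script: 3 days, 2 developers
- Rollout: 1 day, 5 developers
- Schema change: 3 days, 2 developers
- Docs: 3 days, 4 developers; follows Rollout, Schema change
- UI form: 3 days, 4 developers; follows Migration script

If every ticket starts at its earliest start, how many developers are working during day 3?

At early start, day 3 has: Migration script, Schema change.
Demand: 2 + 2 = 4.

4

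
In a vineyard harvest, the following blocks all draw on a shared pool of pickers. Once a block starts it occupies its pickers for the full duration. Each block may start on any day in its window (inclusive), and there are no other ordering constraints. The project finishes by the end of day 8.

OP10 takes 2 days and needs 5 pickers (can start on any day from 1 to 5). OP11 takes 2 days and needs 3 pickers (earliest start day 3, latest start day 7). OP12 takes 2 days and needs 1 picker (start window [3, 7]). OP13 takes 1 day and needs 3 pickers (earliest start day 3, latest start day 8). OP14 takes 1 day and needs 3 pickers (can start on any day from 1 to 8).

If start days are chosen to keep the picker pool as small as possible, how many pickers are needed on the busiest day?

Early-start (OP10@1, OP11@3, OP12@3, OP13@3, OP14@1) gives peak 8: d1:8  d2:5  d3:7  d4:4  d5:0  d6:0  d7:0  d8:0.
Shift OP13→5, OP14→6.
Schedule OP10@1, OP11@3, OP12@3, OP13@5, OP14@6: d1:5  d2:5  d3:4  d4:4  d5:3  d6:3  d7:0  d8:0 — peak 5.

5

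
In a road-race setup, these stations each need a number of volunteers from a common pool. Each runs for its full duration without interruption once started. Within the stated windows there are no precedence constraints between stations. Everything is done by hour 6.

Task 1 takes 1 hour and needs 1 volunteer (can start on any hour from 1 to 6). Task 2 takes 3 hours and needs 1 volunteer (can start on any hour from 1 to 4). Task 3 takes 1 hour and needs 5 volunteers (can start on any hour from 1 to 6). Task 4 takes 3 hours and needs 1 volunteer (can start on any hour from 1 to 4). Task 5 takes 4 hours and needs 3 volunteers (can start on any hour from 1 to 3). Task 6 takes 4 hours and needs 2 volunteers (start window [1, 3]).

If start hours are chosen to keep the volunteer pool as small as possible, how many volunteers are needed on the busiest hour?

6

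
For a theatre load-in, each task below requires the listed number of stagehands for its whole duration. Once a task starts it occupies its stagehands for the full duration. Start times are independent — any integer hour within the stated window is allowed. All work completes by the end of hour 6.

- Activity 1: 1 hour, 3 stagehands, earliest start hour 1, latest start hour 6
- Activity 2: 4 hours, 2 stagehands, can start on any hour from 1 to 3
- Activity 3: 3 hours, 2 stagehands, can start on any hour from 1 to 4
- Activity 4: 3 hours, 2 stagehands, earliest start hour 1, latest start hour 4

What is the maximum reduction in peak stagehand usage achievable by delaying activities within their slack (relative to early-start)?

4

Early-start peak: h1:9  h2:6  h3:6  h4:2  h5:0  h6:0 ⇒ 9.
Leveled (Activity 1@1, Activity 2@2, Activity 3@1, Activity 4@4): h1:5  h2:4  h3:4  h4:4  h5:4  h6:2 ⇒ 5.
Reduction 9 − 5 = 4.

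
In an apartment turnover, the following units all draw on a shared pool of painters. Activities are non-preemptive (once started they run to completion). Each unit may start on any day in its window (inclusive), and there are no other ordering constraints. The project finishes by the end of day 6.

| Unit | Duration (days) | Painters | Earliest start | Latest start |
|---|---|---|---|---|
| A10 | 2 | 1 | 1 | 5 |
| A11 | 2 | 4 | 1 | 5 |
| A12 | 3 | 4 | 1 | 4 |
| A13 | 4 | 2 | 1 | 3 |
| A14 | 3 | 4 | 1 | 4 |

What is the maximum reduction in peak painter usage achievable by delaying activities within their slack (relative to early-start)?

Early-start peak: d1:15  d2:15  d3:10  d4:2  d5:0  d6:0 ⇒ 15.
Leveled (A10@1, A11@5, A12@1, A13@1, A14@4): d1:7  d2:7  d3:6  d4:6  d5:8  d6:8 ⇒ 8.
Reduction 15 − 8 = 7.

7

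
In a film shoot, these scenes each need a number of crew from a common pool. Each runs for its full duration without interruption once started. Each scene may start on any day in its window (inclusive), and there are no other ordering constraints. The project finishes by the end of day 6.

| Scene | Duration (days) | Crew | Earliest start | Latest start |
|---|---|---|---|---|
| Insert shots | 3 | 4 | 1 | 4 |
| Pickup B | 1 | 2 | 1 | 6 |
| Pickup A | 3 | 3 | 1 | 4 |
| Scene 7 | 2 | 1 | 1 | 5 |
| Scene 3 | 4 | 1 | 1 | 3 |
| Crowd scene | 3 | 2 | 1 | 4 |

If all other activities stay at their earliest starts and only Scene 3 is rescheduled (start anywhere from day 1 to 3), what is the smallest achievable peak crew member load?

12

Scene 3@1: d1:13  d2:11  d3:10  d4:1  d5:0  d6:0 → peak 13
Scene 3@2: d1:12  d2:11  d3:10  d4:1  d5:1  d6:0 → peak 12
Scene 3@3: d1:12  d2:10  d3:10  d4:1  d5:1  d6:1 → peak 12
Best is Scene 3@2, peak 12.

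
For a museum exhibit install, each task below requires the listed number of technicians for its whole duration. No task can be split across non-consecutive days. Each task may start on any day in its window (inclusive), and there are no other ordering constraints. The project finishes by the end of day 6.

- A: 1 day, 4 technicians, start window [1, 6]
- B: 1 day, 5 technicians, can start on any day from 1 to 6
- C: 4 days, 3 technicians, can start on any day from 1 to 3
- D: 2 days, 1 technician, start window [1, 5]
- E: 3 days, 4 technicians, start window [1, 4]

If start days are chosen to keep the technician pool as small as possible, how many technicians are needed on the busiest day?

7

Early-start (A@1, B@1, C@1, D@1, E@1) gives peak 17: d1:17  d2:8  d3:7  d4:3  d5:0  d6:0.
Shift B→2, C→3, E→3.
Schedule A@1, B@2, C@3, D@1, E@3: d1:5  d2:6  d3:7  d4:7  d5:7  d6:3 — peak 7.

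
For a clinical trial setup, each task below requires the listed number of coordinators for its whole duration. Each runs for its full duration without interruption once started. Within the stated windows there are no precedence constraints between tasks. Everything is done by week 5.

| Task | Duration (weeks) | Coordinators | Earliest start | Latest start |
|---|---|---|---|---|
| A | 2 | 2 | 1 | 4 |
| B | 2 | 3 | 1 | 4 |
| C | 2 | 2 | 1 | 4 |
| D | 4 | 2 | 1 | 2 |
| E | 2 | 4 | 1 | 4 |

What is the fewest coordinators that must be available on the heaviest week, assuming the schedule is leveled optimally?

Early-start (A@1, B@1, C@1, D@1, E@1) gives peak 13: w1:13  w2:13  w3:2  w4:2  w5:0.
Shift C→3, E→3.
Schedule A@1, B@1, C@3, D@1, E@3: w1:7  w2:7  w3:8  w4:8  w5:0 — peak 8.

8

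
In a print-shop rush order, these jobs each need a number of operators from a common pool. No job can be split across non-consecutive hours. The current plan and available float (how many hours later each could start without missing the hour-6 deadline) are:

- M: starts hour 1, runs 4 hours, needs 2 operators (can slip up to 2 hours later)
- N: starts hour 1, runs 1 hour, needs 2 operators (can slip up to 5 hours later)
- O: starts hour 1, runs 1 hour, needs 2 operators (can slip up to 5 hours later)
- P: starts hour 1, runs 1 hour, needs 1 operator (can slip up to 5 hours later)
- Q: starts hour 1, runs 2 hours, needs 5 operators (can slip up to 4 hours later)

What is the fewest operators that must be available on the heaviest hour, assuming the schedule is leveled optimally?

Early-start (M@1, N@1, O@1, P@1, Q@1) gives peak 12: h1:12  h2:7  h3:2  h4:2  h5:0  h6:0.
Shift O→2, Q→5.
Schedule M@1, N@1, O@2, P@1, Q@5: h1:5  h2:4  h3:2  h4:2  h5:5  h6:5 — peak 5.

5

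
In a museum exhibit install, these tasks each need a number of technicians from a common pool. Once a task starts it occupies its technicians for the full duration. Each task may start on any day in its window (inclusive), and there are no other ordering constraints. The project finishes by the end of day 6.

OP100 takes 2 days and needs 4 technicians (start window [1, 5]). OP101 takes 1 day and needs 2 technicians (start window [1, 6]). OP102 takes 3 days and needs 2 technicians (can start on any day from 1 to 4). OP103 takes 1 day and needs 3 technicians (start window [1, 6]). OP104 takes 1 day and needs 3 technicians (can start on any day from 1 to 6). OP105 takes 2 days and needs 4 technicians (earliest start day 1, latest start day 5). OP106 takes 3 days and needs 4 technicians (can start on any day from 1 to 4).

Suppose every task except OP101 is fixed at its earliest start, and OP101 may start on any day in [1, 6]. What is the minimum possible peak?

20

OP101@1: d1:22  d2:14  d3:6  d4:0  d5:0  d6:0 → peak 22
OP101@2: d1:20  d2:16  d3:6  d4:0  d5:0  d6:0 → peak 20
OP101@3: d1:20  d2:14  d3:8  d4:0  d5:0  d6:0 → peak 20
OP101@4: d1:20  d2:14  d3:6  d4:2  d5:0  d6:0 → peak 20
OP101@5: d1:20  d2:14  d3:6  d4:0  d5:2  d6:0 → peak 20
OP101@6: d1:20  d2:14  d3:6  d4:0  d5:0  d6:2 → peak 20
Best is OP101@2, peak 20.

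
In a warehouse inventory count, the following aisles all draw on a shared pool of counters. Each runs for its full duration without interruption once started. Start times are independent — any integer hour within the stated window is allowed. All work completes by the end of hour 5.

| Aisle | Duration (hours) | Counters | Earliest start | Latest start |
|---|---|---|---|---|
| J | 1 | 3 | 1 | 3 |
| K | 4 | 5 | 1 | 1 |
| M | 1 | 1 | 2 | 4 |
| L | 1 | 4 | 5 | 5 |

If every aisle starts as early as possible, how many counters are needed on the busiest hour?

Early-start schedule: J@1, K@1, M@2, L@5.
Load per hour: hour 1: 8, hour 2: 6, hour 3: 5, hour 4: 5, hour 5: 4.
Peak is 8.

8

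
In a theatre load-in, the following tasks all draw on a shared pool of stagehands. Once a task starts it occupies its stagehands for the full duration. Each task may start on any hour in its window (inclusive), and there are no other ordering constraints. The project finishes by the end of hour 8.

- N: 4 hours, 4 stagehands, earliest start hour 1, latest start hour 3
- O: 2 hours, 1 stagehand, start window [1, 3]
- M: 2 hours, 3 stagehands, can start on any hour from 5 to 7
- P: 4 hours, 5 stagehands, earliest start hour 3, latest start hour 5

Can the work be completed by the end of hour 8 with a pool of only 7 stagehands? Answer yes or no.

The minimum achievable peak is 8; 7 < 8, so no feasible schedule stays within the cap.

no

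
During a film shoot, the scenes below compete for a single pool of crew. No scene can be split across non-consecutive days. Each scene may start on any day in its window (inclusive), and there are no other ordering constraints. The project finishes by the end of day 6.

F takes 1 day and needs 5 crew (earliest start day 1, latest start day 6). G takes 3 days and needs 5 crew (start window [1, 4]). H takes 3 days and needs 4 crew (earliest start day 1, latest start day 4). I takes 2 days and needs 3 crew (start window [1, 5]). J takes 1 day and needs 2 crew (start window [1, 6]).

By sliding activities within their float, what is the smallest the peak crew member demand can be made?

9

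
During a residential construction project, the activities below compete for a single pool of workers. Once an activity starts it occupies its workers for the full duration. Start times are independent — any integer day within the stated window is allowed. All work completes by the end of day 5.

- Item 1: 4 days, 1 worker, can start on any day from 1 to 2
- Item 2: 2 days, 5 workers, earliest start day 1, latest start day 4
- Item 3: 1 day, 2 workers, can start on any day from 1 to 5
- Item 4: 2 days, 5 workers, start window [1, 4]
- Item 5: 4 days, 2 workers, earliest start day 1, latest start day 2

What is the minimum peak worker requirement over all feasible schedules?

Early-start (Item 1@1, Item 2@1, Item 3@1, Item 4@1, Item 5@1) gives peak 15: d1:15  d2:13  d3:3  d4:3  d5:0.
Shift Item 4→3, Item 5→2.
Schedule Item 1@1, Item 2@1, Item 3@1, Item 4@3, Item 5@2: d1:8  d2:8  d3:8  d4:8  d5:2 — peak 8.

8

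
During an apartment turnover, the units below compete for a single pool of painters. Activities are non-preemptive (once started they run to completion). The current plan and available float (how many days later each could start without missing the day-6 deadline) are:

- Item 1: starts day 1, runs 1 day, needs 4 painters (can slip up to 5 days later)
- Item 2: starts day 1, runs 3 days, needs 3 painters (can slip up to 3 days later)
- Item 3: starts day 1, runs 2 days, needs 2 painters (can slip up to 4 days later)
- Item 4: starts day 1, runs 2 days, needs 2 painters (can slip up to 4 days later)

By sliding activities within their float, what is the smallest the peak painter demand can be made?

4

Early-start (Item 1@1, Item 2@1, Item 3@1, Item 4@1) gives peak 11: d1:11  d2:7  d3:3  d4:0  d5:0  d6:0.
Shift Item 2→2, Item 3→5, Item 4→5.
Schedule Item 1@1, Item 2@2, Item 3@5, Item 4@5: d1:4  d2:3  d3:3  d4:3  d5:4  d6:4 — peak 4.
Total painter-days = 21 over 6 days ⇒ peak ≥ ⌈21/6⌉ = 4, so 4 is optimal.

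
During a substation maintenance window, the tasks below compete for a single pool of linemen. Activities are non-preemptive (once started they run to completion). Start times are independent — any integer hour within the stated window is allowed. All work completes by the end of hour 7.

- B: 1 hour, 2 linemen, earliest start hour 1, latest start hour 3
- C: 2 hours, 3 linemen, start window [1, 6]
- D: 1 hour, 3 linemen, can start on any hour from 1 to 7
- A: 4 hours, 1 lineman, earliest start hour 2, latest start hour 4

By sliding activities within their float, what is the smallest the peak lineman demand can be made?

3

Early-start (B@1, C@1, D@1, A@2) gives peak 8: h1:8  h2:4  h3:1  h4:1  h5:1  h6:0  h7:0.
Shift B→2, C→6.
Schedule B@2, C@6, D@1, A@2: h1:3  h2:3  h3:1  h4:1  h5:1  h6:3  h7:3 — peak 3.
Total lineman-hours = 15 over 7 hours ⇒ peak ≥ ⌈15/7⌉ = 3, so 3 is optimal.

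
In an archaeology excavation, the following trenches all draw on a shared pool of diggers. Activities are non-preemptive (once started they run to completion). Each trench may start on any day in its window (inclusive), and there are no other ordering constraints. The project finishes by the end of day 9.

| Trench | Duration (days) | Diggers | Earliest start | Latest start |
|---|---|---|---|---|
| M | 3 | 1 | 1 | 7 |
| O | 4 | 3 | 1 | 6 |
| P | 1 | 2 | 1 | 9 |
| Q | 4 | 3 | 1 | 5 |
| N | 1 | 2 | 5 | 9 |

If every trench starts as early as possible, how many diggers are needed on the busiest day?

Early-start schedule: M@1, O@1, P@1, Q@1, N@5.
Load per day: day 1: 9, day 2: 7, day 3: 7, day 4: 6, day 5: 2, day 6: 0, day 7: 0, day 8: 0, day 9: 0.
Peak is 9.

9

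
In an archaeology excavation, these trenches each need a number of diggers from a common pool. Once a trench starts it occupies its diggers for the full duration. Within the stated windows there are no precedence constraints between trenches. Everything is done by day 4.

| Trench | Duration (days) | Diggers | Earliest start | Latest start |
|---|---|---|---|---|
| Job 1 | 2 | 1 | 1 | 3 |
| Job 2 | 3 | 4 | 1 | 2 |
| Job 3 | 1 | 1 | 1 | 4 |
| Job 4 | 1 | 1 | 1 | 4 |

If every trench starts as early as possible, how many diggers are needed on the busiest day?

Early-start schedule: Job 1@1, Job 2@1, Job 3@1, Job 4@1.
Load per day: day 1: 7, day 2: 5, day 3: 4, day 4: 0.
Peak is 7.

7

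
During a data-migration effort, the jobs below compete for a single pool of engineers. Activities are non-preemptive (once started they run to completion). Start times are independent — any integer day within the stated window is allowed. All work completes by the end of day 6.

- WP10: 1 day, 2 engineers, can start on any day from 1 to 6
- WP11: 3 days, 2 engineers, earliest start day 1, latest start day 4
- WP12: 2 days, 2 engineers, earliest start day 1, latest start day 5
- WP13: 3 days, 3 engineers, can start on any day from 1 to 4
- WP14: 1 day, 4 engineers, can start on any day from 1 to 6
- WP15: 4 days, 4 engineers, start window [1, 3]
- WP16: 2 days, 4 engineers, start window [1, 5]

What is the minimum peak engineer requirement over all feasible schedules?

9

Early-start (WP10@1, WP11@1, WP12@1, WP13@1, WP14@1, WP15@1, WP16@1) gives peak 21: d1:21  d2:15  d3:9  d4:4  d5:0  d6:0.
Shift WP14→4, WP15→3, WP16→5.
Schedule WP10@1, WP11@1, WP12@1, WP13@1, WP14@4, WP15@3, WP16@5: d1:9  d2:7  d3:9  d4:8  d5:8  d6:8 — peak 9.
Total engineer-days = 49 over 6 days ⇒ peak ≥ ⌈49/6⌉ = 9, so 9 is optimal.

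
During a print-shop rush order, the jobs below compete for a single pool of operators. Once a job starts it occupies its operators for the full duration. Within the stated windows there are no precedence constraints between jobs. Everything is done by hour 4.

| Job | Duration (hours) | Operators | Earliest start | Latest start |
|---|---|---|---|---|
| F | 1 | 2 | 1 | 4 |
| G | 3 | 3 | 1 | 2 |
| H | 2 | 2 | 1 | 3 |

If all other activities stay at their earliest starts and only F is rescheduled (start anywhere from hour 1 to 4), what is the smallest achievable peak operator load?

5

F@1: h1:7  h2:5  h3:3  h4:0 → peak 7
F@2: h1:5  h2:7  h3:3  h4:0 → peak 7
F@3: h1:5  h2:5  h3:5  h4:0 → peak 5
F@4: h1:5  h2:5  h3:3  h4:2 → peak 5
Best is F@3, peak 5.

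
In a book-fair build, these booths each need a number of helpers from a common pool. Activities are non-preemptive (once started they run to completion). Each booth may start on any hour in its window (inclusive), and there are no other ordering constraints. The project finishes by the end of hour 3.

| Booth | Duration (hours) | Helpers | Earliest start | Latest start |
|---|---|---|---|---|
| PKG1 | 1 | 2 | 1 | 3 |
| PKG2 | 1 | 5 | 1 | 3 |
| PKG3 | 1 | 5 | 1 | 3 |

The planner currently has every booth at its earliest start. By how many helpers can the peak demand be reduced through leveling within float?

7

Early-start peak: h1:12  h2:0  h3:0 ⇒ 12.
Leveled (PKG1@1, PKG2@2, PKG3@3): h1:2  h2:5  h3:5 ⇒ 5.
Reduction 12 − 5 = 7.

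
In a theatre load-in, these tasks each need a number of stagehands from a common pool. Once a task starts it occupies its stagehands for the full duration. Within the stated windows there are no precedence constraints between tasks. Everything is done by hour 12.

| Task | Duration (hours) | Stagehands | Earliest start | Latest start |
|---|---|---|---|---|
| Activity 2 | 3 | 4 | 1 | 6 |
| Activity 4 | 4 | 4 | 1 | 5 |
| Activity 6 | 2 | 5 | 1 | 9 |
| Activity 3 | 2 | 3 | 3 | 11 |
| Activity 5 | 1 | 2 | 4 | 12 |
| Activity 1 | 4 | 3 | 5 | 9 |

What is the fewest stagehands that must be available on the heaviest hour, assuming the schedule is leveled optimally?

7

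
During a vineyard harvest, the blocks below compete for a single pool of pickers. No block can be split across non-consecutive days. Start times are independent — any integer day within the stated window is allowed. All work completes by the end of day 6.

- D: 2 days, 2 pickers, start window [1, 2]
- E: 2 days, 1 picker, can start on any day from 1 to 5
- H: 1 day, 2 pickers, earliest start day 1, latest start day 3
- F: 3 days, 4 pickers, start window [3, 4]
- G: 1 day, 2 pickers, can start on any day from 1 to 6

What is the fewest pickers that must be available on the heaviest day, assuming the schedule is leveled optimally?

4

Early-start (D@1, E@1, H@1, F@3, G@1) gives peak 7: d1:7  d2:3  d3:4  d4:4  d5:4  d6:0.
Shift H→3, F→4, G→3.
Schedule D@1, E@1, H@3, F@4, G@3: d1:3  d2:3  d3:4  d4:4  d5:4  d6:4 — peak 4.
Total picker-days = 22 over 6 days ⇒ peak ≥ ⌈22/6⌉ = 4, so 4 is optimal.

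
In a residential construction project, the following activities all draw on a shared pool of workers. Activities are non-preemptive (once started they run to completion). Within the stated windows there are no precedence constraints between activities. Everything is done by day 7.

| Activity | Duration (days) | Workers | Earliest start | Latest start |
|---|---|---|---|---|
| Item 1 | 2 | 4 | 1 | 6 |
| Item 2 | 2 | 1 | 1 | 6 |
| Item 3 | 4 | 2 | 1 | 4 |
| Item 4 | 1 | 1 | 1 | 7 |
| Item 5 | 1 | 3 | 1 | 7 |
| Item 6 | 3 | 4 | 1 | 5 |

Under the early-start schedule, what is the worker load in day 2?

11

At early start, day 2 has: Item 1, Item 2, Item 3, Item 6.
Demand: 4 + 1 + 2 + 4 = 11.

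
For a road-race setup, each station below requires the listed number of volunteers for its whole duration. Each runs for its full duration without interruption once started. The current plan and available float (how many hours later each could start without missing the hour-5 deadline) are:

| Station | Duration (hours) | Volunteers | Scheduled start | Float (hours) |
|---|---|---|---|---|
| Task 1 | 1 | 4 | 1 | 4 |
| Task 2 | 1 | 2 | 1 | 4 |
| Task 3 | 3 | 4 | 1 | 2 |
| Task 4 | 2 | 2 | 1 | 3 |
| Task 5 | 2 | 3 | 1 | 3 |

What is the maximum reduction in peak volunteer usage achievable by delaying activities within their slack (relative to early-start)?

8

Early-start peak: h1:15  h2:9  h3:4  h4:0  h5:0 ⇒ 15.
Leveled (Task 1@1, Task 2@1, Task 3@2, Task 4@2, Task 5@4): h1:6  h2:6  h3:6  h4:7  h5:3 ⇒ 7.
Reduction 15 − 7 = 8.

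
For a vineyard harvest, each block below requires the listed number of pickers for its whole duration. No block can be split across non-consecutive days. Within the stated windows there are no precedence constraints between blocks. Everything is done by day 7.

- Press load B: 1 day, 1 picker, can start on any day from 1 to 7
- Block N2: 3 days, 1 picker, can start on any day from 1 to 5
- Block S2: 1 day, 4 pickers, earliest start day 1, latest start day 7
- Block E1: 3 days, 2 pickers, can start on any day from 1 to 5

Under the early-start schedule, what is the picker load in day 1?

At early start, day 1 has: Press load B, Block N2, Block S2, Block E1.
Demand: 1 + 1 + 4 + 2 = 8.

8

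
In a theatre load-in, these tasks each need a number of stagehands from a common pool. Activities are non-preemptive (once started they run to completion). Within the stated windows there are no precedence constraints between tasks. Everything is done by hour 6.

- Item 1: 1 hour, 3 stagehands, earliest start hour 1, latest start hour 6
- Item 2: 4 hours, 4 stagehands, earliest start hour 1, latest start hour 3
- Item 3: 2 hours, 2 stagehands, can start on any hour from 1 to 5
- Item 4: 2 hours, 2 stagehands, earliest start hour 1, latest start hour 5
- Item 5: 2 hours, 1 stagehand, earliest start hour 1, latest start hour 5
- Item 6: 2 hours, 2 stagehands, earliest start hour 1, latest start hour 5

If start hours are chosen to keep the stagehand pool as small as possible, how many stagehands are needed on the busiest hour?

6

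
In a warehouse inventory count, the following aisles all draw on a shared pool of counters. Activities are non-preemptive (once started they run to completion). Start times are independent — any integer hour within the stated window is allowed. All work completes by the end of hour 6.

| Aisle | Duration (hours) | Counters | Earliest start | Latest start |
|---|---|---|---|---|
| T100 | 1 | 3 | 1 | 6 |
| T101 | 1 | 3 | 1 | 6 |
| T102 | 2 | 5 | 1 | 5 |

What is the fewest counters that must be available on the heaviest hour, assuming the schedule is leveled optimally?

5

Early-start (T100@1, T101@1, T102@1) gives peak 11: h1:11  h2:5  h3:0  h4:0  h5:0  h6:0.
Shift T101→2, T102→3.
Schedule T100@1, T101@2, T102@3: h1:3  h2:3  h3:5  h4:5  h5:0  h6:0 — peak 5.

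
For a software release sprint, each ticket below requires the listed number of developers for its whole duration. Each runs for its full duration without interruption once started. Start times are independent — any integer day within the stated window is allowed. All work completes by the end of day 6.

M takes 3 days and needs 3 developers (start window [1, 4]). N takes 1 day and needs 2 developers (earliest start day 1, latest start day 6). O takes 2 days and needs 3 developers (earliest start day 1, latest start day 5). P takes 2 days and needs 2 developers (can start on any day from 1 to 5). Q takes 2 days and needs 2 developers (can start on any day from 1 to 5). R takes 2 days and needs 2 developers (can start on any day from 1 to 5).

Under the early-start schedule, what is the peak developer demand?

14

Early-start schedule: M@1, N@1, O@1, P@1, Q@1, R@1.
Load per day: day 1: 14, day 2: 12, day 3: 3, day 4: 0, day 5: 0, day 6: 0.
Peak is 14.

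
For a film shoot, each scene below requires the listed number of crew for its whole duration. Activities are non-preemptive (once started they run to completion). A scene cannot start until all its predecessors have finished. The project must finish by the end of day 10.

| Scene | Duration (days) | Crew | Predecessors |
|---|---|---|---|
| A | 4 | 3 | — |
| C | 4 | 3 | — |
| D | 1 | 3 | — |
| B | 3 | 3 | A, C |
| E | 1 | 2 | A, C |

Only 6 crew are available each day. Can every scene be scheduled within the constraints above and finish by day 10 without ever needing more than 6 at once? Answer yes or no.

Schedule A@1, C@1, D@5, B@5, E@6: d1:6  d2:6  d3:6  d4:6  d5:6  d6:5  d7:3  d8:0  d9:0  d10:0 — peak 6 ≤ 6.

yes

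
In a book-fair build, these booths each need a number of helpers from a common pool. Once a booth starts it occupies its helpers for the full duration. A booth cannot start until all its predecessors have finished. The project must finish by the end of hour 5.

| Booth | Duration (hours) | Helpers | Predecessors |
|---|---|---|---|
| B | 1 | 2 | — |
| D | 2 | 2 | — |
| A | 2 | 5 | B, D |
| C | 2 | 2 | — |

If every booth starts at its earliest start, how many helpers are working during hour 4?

At early start, hour 4 has: A.
Demand: 5 = 5.

5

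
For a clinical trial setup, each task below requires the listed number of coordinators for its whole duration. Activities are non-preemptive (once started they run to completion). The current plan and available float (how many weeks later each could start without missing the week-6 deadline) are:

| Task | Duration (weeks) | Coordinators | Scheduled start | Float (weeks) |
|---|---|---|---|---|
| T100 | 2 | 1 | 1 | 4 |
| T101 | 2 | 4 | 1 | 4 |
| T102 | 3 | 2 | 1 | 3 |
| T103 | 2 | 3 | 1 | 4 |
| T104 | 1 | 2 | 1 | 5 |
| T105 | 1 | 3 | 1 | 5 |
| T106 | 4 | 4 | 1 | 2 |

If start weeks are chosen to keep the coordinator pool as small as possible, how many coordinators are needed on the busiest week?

8

Early-start (T100@1, T101@1, T102@1, T103@1, T104@1, T105@1, T106@1) gives peak 19: w1:19  w2:14  w3:6  w4:4  w5:0  w6:0.
Shift T103→4, T104→3, T105→6, T106→3.
Schedule T100@1, T101@1, T102@1, T103@4, T104@3, T105@6, T106@3: w1:7  w2:7  w3:8  w4:7  w5:7  w6:7 — peak 8.
Total coordinator-weeks = 43 over 6 weeks ⇒ peak ≥ ⌈43/6⌉ = 8, so 8 is optimal.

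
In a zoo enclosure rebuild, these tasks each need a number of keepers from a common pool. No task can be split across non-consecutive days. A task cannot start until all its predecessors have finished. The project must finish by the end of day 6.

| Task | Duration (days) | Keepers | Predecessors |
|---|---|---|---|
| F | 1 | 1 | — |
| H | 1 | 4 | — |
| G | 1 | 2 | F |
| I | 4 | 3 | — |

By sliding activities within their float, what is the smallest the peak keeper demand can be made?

Early-start (F@1, H@1, G@2, I@1) gives peak 8: d1:8  d2:5  d3:3  d4:3  d5:0  d6:0.
Shift H→5, G→6.
Schedule F@1, H@5, G@6, I@1: d1:4  d2:3  d3:3  d4:3  d5:4  d6:2 — peak 4.
Total keeper-days = 19 over 6 days ⇒ peak ≥ ⌈19/6⌉ = 4, so 4 is optimal.

4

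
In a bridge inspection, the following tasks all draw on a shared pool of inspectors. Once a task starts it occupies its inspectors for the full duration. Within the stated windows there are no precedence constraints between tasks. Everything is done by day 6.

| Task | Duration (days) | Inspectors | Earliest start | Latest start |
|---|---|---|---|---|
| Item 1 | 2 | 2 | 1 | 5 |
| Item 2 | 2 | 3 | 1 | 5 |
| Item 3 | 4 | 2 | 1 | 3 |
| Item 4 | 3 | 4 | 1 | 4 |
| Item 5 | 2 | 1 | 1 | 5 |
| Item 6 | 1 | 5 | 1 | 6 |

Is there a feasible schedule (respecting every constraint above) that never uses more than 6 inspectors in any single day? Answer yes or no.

Total inspector-days = 37; over 6 days the average is 37/6 > 6, so some day must exceed 6.

no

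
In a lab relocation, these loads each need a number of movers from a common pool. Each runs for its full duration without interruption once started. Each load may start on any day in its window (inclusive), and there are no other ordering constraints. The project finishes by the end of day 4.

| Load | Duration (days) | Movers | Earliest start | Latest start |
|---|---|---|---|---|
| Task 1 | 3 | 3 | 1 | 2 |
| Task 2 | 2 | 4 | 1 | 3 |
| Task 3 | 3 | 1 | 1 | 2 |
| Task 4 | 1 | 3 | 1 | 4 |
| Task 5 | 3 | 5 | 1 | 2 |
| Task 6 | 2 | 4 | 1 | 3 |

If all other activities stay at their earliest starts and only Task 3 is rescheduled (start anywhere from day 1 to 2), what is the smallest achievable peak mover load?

19

Task 3@1: d1:20  d2:17  d3:9  d4:0 → peak 20
Task 3@2: d1:19  d2:17  d3:9  d4:1 → peak 19
Best is Task 3@2, peak 19.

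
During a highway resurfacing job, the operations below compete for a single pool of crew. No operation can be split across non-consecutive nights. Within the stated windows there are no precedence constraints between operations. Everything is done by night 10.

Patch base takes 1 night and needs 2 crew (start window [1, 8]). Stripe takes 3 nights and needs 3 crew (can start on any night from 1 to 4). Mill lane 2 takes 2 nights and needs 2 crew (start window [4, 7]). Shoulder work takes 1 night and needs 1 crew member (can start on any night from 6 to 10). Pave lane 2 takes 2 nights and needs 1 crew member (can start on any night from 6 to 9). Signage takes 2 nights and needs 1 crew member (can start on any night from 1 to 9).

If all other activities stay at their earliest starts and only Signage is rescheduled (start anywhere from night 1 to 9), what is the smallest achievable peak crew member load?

Signage@1: n1:6  n2:4  n3:3  n4:2  n5:2  n6:2  n7:1  n8:0  n9:0  n10:0 → peak 6
Signage@2: n1:5  n2:4  n3:4  n4:2  n5:2  n6:2  n7:1  n8:0  n9:0  n10:0 → peak 5
Signage@3: n1:5  n2:3  n3:4  n4:3  n5:2  n6:2  n7:1  n8:0  n9:0  n10:0 → peak 5
Signage@4: n1:5  n2:3  n3:3  n4:3  n5:3  n6:2  n7:1  n8:0  n9:0  n10:0 → peak 5
Signage@5: n1:5  n2:3  n3:3  n4:2  n5:3  n6:3  n7:1  n8:0  n9:0  n10:0 → peak 5
Signage@6: n1:5  n2:3  n3:3  n4:2  n5:2  n6:3  n7:2  n8:0  n9:0  n10:0 → peak 5
Signage@7: n1:5  n2:3  n3:3  n4:2  n5:2  n6:2  n7:2  n8:1  n9:0  n10:0 → peak 5
Signage@8: n1:5  n2:3  n3:3  n4:2  n5:2  n6:2  n7:1  n8:1  n9:1  n10:0 → peak 5
Signage@9: n1:5  n2:3  n3:3  n4:2  n5:2  n6:2  n7:1  n8:0  n9:1  n10:1 → peak 5
Best is Signage@2, peak 5.

5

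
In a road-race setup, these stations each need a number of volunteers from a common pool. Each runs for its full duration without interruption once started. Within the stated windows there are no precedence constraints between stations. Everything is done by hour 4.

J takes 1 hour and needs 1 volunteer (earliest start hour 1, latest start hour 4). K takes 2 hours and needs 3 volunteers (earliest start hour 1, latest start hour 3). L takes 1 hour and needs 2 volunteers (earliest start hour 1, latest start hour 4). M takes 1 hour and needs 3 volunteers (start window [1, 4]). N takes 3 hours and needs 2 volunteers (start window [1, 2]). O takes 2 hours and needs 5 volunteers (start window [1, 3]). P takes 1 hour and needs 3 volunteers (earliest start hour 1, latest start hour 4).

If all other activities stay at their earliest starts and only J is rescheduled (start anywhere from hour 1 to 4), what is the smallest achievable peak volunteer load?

18

J@1: h1:19  h2:10  h3:2  h4:0 → peak 19
J@2: h1:18  h2:11  h3:2  h4:0 → peak 18
J@3: h1:18  h2:10  h3:3  h4:0 → peak 18
J@4: h1:18  h2:10  h3:2  h4:1 → peak 18
Best is J@2, peak 18.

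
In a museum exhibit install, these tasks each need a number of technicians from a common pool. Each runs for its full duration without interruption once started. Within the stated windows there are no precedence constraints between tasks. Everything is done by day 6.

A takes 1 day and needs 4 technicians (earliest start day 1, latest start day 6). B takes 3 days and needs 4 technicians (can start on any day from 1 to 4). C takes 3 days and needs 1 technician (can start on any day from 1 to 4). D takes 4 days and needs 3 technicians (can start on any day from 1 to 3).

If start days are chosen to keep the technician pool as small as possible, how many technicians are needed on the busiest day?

Early-start (A@1, B@1, C@1, D@1) gives peak 12: d1:12  d2:8  d3:8  d4:3  d5:0  d6:0.
Shift B→4, D→2.
Schedule A@1, B@4, C@1, D@2: d1:5  d2:4  d3:4  d4:7  d5:7  d6:4 — peak 7.

7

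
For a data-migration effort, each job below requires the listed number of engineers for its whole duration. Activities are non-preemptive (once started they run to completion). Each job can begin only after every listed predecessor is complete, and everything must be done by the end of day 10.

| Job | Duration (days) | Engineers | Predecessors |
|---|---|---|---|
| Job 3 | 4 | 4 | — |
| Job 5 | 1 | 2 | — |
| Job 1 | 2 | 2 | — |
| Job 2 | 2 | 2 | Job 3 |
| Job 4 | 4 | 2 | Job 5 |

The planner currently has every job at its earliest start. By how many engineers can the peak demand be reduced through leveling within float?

Early-start peak: d1:8  d2:8  d3:6  d4:6  d5:4  d6:2  d7:0  d8:0  d9:0  d10:0 ⇒ 8.
Leveled (Job 3@1, Job 5@5, Job 1@5, Job 2@6, Job 4@7): d1:4  d2:4  d3:4  d4:4  d5:4  d6:4  d7:4  d8:2  d9:2  d10:2 ⇒ 4.
Reduction 8 − 4 = 4.

4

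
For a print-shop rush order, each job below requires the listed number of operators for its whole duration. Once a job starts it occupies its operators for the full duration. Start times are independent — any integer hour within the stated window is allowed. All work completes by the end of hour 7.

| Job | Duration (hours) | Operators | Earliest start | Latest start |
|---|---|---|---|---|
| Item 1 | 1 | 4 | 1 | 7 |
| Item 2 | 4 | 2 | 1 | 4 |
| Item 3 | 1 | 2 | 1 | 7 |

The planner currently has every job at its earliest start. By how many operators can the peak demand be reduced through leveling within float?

Early-start peak: h1:8  h2:2  h3:2  h4:2  h5:0  h6:0  h7:0 ⇒ 8.
Leveled (Item 1@1, Item 2@2, Item 3@2): h1:4  h2:4  h3:2  h4:2  h5:2  h6:0  h7:0 ⇒ 4.
Reduction 8 − 4 = 4.

4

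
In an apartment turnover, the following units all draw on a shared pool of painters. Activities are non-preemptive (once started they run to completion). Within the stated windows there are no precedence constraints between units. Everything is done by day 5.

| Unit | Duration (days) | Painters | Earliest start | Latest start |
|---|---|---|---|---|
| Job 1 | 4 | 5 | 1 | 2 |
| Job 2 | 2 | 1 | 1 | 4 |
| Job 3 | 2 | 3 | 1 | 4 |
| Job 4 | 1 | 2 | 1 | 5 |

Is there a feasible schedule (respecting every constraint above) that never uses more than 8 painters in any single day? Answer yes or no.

yes

Schedule Job 1@1, Job 2@1, Job 3@3, Job 4@1: d1:8  d2:6  d3:8  d4:8  d5:0 — peak 8 ≤ 8.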